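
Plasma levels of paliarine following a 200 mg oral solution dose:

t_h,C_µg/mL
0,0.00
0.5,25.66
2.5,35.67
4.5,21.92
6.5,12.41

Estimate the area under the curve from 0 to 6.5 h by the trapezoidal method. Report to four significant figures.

Trapezoidal AUC_0→6.5:
  [0→0.5]: (0.00+25.66)/2 × 0.5 = 6.415
  [0.5→2.5]: (25.66+35.67)/2 × 2 = 61.33
  [2.5→4.5]: (35.67+21.92)/2 × 2 = 57.59
  [4.5→6.5]: (21.92+12.41)/2 × 2 = 34.33
  Sum = 159.665 µg/mL·h

AUC = 159.7 µg/mL·h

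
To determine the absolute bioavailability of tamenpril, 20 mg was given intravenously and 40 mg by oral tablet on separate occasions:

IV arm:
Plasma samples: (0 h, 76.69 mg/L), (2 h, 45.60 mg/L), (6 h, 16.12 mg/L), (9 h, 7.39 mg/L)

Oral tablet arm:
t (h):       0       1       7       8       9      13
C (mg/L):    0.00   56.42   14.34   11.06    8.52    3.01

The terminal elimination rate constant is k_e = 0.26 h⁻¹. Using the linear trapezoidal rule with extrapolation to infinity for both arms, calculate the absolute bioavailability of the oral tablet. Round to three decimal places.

Trapezoidal AUC_0→9 (IV):
  [0→2]: (76.69+45.60)/2 × 2 = 122.29
  [2→6]: (45.60+16.12)/2 × 4 = 123.44
  [6→9]: (16.12+7.39)/2 × 3 = 35.265
  Sum = 280.995 mg/L·h
IV tail: 7.39/0.26 = 28.423; AUC_iv,0→∞ = 280.995 + 28.423 = 309.418 mg/L·h
Trapezoidal AUC_0→13 (oral tablet):
  [0→1]: (0.00+56.42)/2 × 1 = 28.21
  [1→7]: (56.42+14.34)/2 × 6 = 212.28
  [7→8]: (14.34+11.06)/2 × 1 = 12.7
  [8→9]: (11.06+8.52)/2 × 1 = 9.79
  [9→13]: (8.52+3.01)/2 × 4 = 23.06
  Sum = 286.04 mg/L·h
oral tablet tail: 3.01/0.26 = 11.577; AUC_ev,0→∞ = 286.04 + 11.577 = 297.617 mg/L·h
F = (AUC_ev/D_ev)/(AUC_iv/D_iv) = (297.617/40)/(309.418/20) = 7.440425/15.4709 = 0.4809

F = 0.481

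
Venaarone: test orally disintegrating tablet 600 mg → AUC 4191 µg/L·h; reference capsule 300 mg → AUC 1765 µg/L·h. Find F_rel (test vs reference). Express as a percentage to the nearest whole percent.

F_rel = (AUC_test/D_test) / (AUC_ref/D_ref)
      = (4191/600) / (1765/300)
      = 6.985 / 5.88333 = 1.1873 = 118.73%

F_rel = 119%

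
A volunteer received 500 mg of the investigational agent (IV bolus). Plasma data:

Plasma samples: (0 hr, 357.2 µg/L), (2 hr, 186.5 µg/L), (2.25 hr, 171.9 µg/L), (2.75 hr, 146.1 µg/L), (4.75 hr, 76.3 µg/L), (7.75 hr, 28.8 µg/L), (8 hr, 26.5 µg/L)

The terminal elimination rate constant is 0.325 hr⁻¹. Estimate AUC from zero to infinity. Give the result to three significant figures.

Trapezoidal AUC_0→8:
  [0→2]: (357.2+186.5)/2 × 2 = 543.7
  [2→2.25]: (186.5+171.9)/2 × 0.25 = 44.8
  [2.25→2.75]: (171.9+146.1)/2 × 0.5 = 79.5
  [2.75→4.75]: (146.1+76.3)/2 × 2 = 222.4
  [4.75→7.75]: (76.3+28.8)/2 × 3 = 157.65
  [7.75→8]: (28.8+26.5)/2 × 0.25 = 6.9125
  Sum = 1054.9625 µg/L·hr
Extrapolated tail: C_last / k_e = 26.5 / 0.325 = 81.538
AUC_0→∞ = 1054.9625 + 81.538 = 1136.5005 µg/L·hr

AUC = 1140 µg/L·hr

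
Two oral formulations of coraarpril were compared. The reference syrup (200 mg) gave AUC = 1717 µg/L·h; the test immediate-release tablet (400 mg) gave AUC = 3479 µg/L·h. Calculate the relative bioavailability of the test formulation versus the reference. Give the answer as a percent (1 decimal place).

F_rel = 101.3%

F_rel = (AUC_test/D_test) / (AUC_ref/D_ref)
      = (3479/400) / (1717/200)
      = 8.6975 / 8.585 = 1.0131 = 101.31%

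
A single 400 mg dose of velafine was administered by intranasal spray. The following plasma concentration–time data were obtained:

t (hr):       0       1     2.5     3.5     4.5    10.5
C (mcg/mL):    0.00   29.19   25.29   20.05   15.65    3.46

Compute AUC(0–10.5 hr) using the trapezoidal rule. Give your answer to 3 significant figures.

Trapezoidal AUC_0→10.5:
  [0→1]: (0.00+29.19)/2 × 1 = 14.595
  [1→2.5]: (29.19+25.29)/2 × 1.5 = 40.86
  [2.5→3.5]: (25.29+20.05)/2 × 1 = 22.67
  [3.5→4.5]: (20.05+15.65)/2 × 1 = 17.85
  [4.5→10.5]: (15.65+3.46)/2 × 6 = 57.33
  Sum = 153.305 mcg/mL·hr

AUC = 153 mcg/mL·hr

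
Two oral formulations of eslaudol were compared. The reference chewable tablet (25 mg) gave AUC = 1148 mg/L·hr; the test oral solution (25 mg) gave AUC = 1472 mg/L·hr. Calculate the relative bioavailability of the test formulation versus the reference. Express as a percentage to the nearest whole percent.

F_rel = 128%

F_rel = (AUC_test/D_test) / (AUC_ref/D_ref)
      = (1472/25) / (1148/25)
      = 58.88 / 45.92 = 1.2822 = 128.22%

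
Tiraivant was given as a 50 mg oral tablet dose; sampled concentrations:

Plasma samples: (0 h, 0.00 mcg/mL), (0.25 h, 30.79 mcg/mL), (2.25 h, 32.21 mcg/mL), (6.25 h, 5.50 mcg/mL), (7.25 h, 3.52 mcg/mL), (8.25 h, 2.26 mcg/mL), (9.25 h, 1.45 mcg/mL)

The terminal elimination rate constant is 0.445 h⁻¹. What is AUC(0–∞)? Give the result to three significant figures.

AUC = 155 mcg/mL·h

Trapezoidal AUC_0→9.25:
  [0→0.25]: (0.00+30.79)/2 × 0.25 = 3.84875
  [0.25→2.25]: (30.79+32.21)/2 × 2 = 63.0
  [2.25→6.25]: (32.21+5.50)/2 × 4 = 75.42
  [6.25→7.25]: (5.50+3.52)/2 × 1 = 4.51
  [7.25→8.25]: (3.52+2.26)/2 × 1 = 2.89
  [8.25→9.25]: (2.26+1.45)/2 × 1 = 1.855
  Sum = 151.52375 mcg/mL·h
Extrapolated tail: C_last / k_e = 1.45 / 0.445 = 3.258
AUC_0→∞ = 151.52375 + 3.258 = 154.78175 mcg/mL·h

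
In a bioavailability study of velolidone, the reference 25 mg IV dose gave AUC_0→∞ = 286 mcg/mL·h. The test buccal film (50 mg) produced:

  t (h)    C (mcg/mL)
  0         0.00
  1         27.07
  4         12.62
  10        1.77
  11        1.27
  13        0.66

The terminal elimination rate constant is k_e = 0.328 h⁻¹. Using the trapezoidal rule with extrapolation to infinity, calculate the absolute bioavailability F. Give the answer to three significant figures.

F = 0.213

Trapezoidal AUC_0→13 (buccal film):
  [0→1]: (0.00+27.07)/2 × 1 = 13.535
  [1→4]: (27.07+12.62)/2 × 3 = 59.535
  [4→10]: (12.62+1.77)/2 × 6 = 43.17
  [10→11]: (1.77+1.27)/2 × 1 = 1.52
  [11→13]: (1.27+0.66)/2 × 2 = 1.93
  Sum = 119.69 mcg/mL·h
Tail: C_last/k_e = 0.66/0.328 = 2.012
AUC_0→∞ (buccal film) = 119.69 + 2.012 = 121.702 mcg/mL·h
F = (AUC_ev/D_ev)/(AUC_iv/D_iv) = (121.702/50)/(286/25) = 2.43404/11.44 = 0.2128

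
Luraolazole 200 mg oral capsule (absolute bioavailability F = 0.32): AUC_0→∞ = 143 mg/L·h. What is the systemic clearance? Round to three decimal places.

CL = 0.448 L/h

CL = F × Dose / AUC_0→∞
   = 0.32 × 200 / 143 = 0.447552 L/h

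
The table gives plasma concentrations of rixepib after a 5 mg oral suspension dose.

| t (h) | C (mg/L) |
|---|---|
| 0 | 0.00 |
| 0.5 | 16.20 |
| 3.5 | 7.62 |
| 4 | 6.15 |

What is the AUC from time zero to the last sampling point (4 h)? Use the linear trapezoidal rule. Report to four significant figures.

Trapezoidal AUC_0→4:
  [0→0.5]: (0.00+16.20)/2 × 0.5 = 4.05
  [0.5→3.5]: (16.20+7.62)/2 × 3 = 35.73
  [3.5→4]: (7.62+6.15)/2 × 0.5 = 3.4425
  Sum = 43.2225 mg/L·h

AUC = 43.22 mg/L·h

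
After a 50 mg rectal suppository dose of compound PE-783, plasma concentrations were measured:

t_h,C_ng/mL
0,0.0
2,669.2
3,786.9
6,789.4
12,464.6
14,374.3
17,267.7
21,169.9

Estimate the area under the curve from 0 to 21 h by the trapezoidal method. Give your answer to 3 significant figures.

AUC = 10200 ng/mL·h

Trapezoidal AUC_0→21:
  [0→2]: (0.0+669.2)/2 × 2 = 669.2
  [2→3]: (669.2+786.9)/2 × 1 = 728.05
  [3→6]: (786.9+789.4)/2 × 3 = 2364.45
  [6→12]: (789.4+464.6)/2 × 6 = 3762.0
  [12→14]: (464.6+374.3)/2 × 2 = 838.9
  [14→17]: (374.3+267.7)/2 × 3 = 963.0
  [17→21]: (267.7+169.9)/2 × 4 = 875.2
  Sum = 10200.8 ng/mL·h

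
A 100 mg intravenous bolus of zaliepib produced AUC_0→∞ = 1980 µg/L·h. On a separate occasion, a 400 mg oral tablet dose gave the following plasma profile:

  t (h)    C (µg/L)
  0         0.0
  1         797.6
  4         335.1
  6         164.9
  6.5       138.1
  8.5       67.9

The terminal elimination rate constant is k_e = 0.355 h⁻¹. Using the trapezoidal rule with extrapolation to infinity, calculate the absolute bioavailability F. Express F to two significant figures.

F = 0.39

Trapezoidal AUC_0→8.5 (oral tablet):
  [0→1]: (0.0+797.6)/2 × 1 = 398.8
  [1→4]: (797.6+335.1)/2 × 3 = 1699.05
  [4→6]: (335.1+164.9)/2 × 2 = 500.0
  [6→6.5]: (164.9+138.1)/2 × 0.5 = 75.75
  [6.5→8.5]: (138.1+67.9)/2 × 2 = 206.0
  Sum = 2879.6 µg/L·h
Tail: C_last/k_e = 67.9/0.355 = 191.268
AUC_0→∞ (oral tablet) = 2879.6 + 191.268 = 3070.868 µg/L·h
F = (AUC_ev/D_ev)/(AUC_iv/D_iv) = (3070.868/400)/(1980/100) = 7.67717/19.8 = 0.3877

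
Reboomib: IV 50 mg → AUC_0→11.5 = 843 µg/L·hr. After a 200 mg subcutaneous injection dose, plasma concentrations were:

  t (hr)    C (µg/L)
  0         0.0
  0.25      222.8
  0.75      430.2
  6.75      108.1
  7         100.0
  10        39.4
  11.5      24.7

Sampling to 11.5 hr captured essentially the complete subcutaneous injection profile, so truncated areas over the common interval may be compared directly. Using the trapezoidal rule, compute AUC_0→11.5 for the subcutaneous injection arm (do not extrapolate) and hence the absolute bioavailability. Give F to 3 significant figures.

Trapezoidal AUC_0→11.5 (subcutaneous injection):
  [0→0.25]: (0.0+222.8)/2 × 0.25 = 27.85
  [0.25→0.75]: (222.8+430.2)/2 × 0.5 = 163.25
  [0.75→6.75]: (430.2+108.1)/2 × 6 = 1614.9
  [6.75→7]: (108.1+100.0)/2 × 0.25 = 26.0125
  [7→10]: (100.0+39.4)/2 × 3 = 209.1
  [10→11.5]: (39.4+24.7)/2 × 1.5 = 48.075
  Sum = 2089.1875 µg/L·hr
F = (AUC_ev/D_ev)/(AUC_iv/D_iv) = (2089.1875/200)/(843/50) = 10.4459/16.86 = 0.6196

F = 0.620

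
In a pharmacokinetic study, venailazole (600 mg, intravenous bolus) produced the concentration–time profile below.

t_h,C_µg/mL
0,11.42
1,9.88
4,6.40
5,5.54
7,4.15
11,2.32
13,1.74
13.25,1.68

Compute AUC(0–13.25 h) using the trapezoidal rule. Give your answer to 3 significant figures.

AUC = 68.2 µg/mL·h

Trapezoidal AUC_0→13.25:
  [0→1]: (11.42+9.88)/2 × 1 = 10.65
  [1→4]: (9.88+6.40)/2 × 3 = 24.42
  [4→5]: (6.40+5.54)/2 × 1 = 5.97
  [5→7]: (5.54+4.15)/2 × 2 = 9.69
  [7→11]: (4.15+2.32)/2 × 4 = 12.94
  [11→13]: (2.32+1.74)/2 × 2 = 4.06
  [13→13.25]: (1.74+1.68)/2 × 0.25 = 0.4275
  Sum = 68.1575 µg/mL·h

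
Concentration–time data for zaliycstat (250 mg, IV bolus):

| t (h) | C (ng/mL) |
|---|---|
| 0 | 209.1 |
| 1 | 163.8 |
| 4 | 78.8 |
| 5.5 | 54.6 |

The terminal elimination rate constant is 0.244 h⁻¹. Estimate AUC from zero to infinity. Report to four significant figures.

AUC = 874.2 ng/mL·h

Trapezoidal AUC_0→5.5:
  [0→1]: (209.1+163.8)/2 × 1 = 186.45
  [1→4]: (163.8+78.8)/2 × 3 = 363.9
  [4→5.5]: (78.8+54.6)/2 × 1.5 = 100.05
  Sum = 650.4 ng/mL·h
Extrapolated tail: C_last / k_e = 54.6 / 0.244 = 223.770
AUC_0→∞ = 650.4 + 223.770 = 874.17 ng/mL·h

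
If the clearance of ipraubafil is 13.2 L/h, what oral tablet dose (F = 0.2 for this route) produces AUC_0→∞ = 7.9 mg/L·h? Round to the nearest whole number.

Dose = CL × AUC_0→∞ / F
     = 13.2 × 7.9 / 0.2 = 521.4 mg

Dose = 521 mg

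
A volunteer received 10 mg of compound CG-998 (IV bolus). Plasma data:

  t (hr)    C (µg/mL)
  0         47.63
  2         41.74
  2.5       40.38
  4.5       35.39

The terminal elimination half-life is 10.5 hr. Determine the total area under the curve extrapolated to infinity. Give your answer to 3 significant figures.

Trapezoidal AUC_0→4.5:
  [0→2]: (47.63+41.74)/2 × 2 = 89.37
  [2→2.5]: (41.74+40.38)/2 × 0.5 = 20.53
  [2.5→4.5]: (40.38+35.39)/2 × 2 = 75.77
  Sum = 185.67 µg/mL·hr
k_e = ln2 / t½ = 0.693147 / 10.5 = 0.0660 hr^-1
Extrapolated tail: C_last / k_e = 35.39 / 0.066 = 536.212
AUC_0→∞ = 185.67 + 536.212 = 721.882 µg/mL·hr

AUC = 722 µg/mL·hr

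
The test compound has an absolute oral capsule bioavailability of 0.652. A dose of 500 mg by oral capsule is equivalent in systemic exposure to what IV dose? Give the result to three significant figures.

Systemic exposure from an extravascular dose = F × D_ev, so the equivalent IV dose is F × D_ev.
D_iv = F × D_ev = 0.652 × 500 = 326 mg

D_iv = 326 mg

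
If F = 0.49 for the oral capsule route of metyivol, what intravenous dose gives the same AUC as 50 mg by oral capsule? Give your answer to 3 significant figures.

D_iv = 24.5 mg

Systemic exposure from an extravascular dose = F × D_ev, so the equivalent IV dose is F × D_ev.
D_iv = F × D_ev = 0.49 × 50 = 24.5 mg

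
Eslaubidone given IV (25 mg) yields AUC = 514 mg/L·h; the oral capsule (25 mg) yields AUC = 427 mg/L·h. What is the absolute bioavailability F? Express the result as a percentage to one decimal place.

F = 83.1%

F = (AUC_ev / D_ev) / (AUC_iv / D_iv)
  = (427/25) / (514/25)
  = 17.08 / 20.56 = 0.8307
  = 83.07%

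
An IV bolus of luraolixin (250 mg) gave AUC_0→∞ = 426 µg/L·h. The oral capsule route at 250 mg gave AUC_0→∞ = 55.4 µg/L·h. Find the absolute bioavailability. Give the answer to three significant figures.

F = (AUC_ev / D_ev) / (AUC_iv / D_iv)
  = (55.4/250) / (426/250)
  = 0.2216 / 1.704 = 0.1300

F = 0.130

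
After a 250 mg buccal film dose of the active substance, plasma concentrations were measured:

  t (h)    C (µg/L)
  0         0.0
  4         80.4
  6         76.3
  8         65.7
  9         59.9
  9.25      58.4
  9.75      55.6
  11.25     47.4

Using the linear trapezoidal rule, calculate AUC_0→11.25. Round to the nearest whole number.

Trapezoidal AUC_0→11.25:
  [0→4]: (0.0+80.4)/2 × 4 = 160.8
  [4→6]: (80.4+76.3)/2 × 2 = 156.7
  [6→8]: (76.3+65.7)/2 × 2 = 142.0
  [8→9]: (65.7+59.9)/2 × 1 = 62.8
  [9→9.25]: (59.9+58.4)/2 × 0.25 = 14.7875
  [9.25→9.75]: (58.4+55.6)/2 × 0.5 = 28.5
  [9.75→11.25]: (55.6+47.4)/2 × 1.5 = 77.25
  Sum = 642.8375 µg/L·h

AUC = 643 µg/L·h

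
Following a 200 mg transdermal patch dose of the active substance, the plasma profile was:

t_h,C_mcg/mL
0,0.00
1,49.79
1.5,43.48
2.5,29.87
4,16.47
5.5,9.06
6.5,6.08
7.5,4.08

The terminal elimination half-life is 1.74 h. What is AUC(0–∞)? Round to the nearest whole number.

AUC = 162 mcg/mL·h

Trapezoidal AUC_0→7.5:
  [0→1]: (0.00+49.79)/2 × 1 = 24.895
  [1→1.5]: (49.79+43.48)/2 × 0.5 = 23.3175
  [1.5→2.5]: (43.48+29.87)/2 × 1 = 36.675
  [2.5→4]: (29.87+16.47)/2 × 1.5 = 34.755
  [4→5.5]: (16.47+9.06)/2 × 1.5 = 19.1475
  [5.5→6.5]: (9.06+6.08)/2 × 1 = 7.57
  [6.5→7.5]: (6.08+4.08)/2 × 1 = 5.08
  Sum = 151.44 mcg/mL·h
k_e = ln2 / t½ = 0.693147 / 1.74 = 0.3984 h^-1
Extrapolated tail: C_last / k_e = 4.08 / 0.3984 = 10.241
AUC_0→∞ = 151.44 + 10.241 = 161.681 mcg/mL·h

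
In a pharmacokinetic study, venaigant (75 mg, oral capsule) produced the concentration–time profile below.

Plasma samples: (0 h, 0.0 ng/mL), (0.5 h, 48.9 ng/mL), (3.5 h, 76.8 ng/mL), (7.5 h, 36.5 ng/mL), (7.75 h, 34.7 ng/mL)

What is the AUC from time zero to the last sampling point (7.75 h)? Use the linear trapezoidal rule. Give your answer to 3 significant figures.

AUC = 436 ng/mL·h

Trapezoidal AUC_0→7.75:
  [0→0.5]: (0.0+48.9)/2 × 0.5 = 12.225
  [0.5→3.5]: (48.9+76.8)/2 × 3 = 188.55
  [3.5→7.5]: (76.8+36.5)/2 × 4 = 226.6
  [7.5→7.75]: (36.5+34.7)/2 × 0.25 = 8.9
  Sum = 436.275 ng/mL·h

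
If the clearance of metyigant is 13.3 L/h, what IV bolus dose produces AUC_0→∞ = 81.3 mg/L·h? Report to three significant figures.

Dose_iv = CL × AUC_0→∞
     = 13.3 × 81.3 = 1081.29 mg

Dose = 1080 mg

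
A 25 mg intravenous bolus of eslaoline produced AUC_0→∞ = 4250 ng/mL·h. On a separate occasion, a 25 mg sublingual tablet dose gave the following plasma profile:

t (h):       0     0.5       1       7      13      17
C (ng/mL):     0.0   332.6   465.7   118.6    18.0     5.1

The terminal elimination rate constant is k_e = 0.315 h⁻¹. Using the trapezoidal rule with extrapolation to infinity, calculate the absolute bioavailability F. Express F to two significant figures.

F = 0.59

Trapezoidal AUC_0→17 (sublingual tablet):
  [0→0.5]: (0.0+332.6)/2 × 0.5 = 83.15
  [0.5→1]: (332.6+465.7)/2 × 0.5 = 199.575
  [1→7]: (465.7+118.6)/2 × 6 = 1752.9
  [7→13]: (118.6+18.0)/2 × 6 = 409.8
  [13→17]: (18.0+5.1)/2 × 4 = 46.2
  Sum = 2491.625 ng/mL·h
Tail: C_last/k_e = 5.1/0.315 = 16.190
AUC_0→∞ (sublingual tablet) = 2491.625 + 16.190 = 2507.815 ng/mL·h
F = (AUC_ev/D_ev)/(AUC_iv/D_iv) = (2507.815/25)/(4250/25) = 100.3126/170 = 0.5901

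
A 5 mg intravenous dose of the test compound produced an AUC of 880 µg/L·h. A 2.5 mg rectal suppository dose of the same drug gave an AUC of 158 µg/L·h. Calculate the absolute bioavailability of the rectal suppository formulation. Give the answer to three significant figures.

F = 0.359

F = (AUC_ev / D_ev) / (AUC_iv / D_iv)
  = (158/2.5) / (880/5)
  = 63.2 / 176 = 0.3591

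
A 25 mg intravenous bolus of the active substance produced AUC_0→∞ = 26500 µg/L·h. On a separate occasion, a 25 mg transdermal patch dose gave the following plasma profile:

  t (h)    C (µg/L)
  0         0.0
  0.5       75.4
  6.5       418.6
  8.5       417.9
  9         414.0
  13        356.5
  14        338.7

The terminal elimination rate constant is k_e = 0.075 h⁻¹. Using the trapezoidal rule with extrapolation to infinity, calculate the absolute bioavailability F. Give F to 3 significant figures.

F = 0.338

Trapezoidal AUC_0→14 (transdermal patch):
  [0→0.5]: (0.0+75.4)/2 × 0.5 = 18.85
  [0.5→6.5]: (75.4+418.6)/2 × 6 = 1482.0
  [6.5→8.5]: (418.6+417.9)/2 × 2 = 836.5
  [8.5→9]: (417.9+414.0)/2 × 0.5 = 207.975
  [9→13]: (414.0+356.5)/2 × 4 = 1541.0
  [13→14]: (356.5+338.7)/2 × 1 = 347.6
  Sum = 4433.925 µg/L·h
Tail: C_last/k_e = 338.7/0.075 = 4516.000
AUC_0→∞ (transdermal patch) = 4433.925 + 4516.000 = 8949.925 µg/L·h
F = (AUC_ev/D_ev)/(AUC_iv/D_iv) = (8949.925/25)/(26500/25) = 357.997/1060 = 0.3377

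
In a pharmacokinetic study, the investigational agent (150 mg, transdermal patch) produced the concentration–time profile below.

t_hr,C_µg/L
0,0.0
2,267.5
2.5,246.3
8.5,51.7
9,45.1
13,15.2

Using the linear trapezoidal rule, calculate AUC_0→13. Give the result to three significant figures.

AUC = 1430 µg/L·hr

Trapezoidal AUC_0→13:
  [0→2]: (0.0+267.5)/2 × 2 = 267.5
  [2→2.5]: (267.5+246.3)/2 × 0.5 = 128.45
  [2.5→8.5]: (246.3+51.7)/2 × 6 = 894.0
  [8.5→9]: (51.7+45.1)/2 × 0.5 = 24.2
  [9→13]: (45.1+15.2)/2 × 4 = 120.6
  Sum = 1434.75 µg/L·hr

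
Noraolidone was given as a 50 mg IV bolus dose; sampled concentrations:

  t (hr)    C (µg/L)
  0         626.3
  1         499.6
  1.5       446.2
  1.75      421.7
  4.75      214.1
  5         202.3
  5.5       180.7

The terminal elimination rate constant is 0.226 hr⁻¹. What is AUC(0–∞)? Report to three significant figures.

AUC = 2810 µg/L·hr

Trapezoidal AUC_0→5.5:
  [0→1]: (626.3+499.6)/2 × 1 = 562.95
  [1→1.5]: (499.6+446.2)/2 × 0.5 = 236.45
  [1.5→1.75]: (446.2+421.7)/2 × 0.25 = 108.4875
  [1.75→4.75]: (421.7+214.1)/2 × 3 = 953.7
  [4.75→5]: (214.1+202.3)/2 × 0.25 = 52.05
  [5→5.5]: (202.3+180.7)/2 × 0.5 = 95.75
  Sum = 2009.3875 µg/L·hr
Extrapolated tail: C_last / k_e = 180.7 / 0.226 = 799.558
AUC_0→∞ = 2009.3875 + 799.558 = 2808.9455 µg/L·hr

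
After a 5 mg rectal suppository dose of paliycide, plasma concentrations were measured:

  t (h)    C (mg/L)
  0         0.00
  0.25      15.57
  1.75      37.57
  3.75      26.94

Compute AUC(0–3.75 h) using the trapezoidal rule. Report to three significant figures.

AUC = 106 mg/L·h

Trapezoidal AUC_0→3.75:
  [0→0.25]: (0.00+15.57)/2 × 0.25 = 1.94625
  [0.25→1.75]: (15.57+37.57)/2 × 1.5 = 39.855
  [1.75→3.75]: (37.57+26.94)/2 × 2 = 64.51
  Sum = 106.31125 mg/L·h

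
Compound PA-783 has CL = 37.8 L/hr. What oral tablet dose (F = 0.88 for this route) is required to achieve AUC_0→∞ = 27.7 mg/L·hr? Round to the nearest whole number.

Dose = CL × AUC_0→∞ / F
     = 37.8 × 27.7 / 0.88 = 1189.84 mg

Dose = 1190 mg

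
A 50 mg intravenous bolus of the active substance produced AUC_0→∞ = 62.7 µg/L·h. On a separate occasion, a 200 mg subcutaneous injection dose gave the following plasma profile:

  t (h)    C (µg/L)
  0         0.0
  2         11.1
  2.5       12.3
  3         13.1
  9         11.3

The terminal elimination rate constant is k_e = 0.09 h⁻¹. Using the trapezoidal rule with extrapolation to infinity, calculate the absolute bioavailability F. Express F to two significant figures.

F = 0.89

Trapezoidal AUC_0→9 (subcutaneous injection):
  [0→2]: (0.0+11.1)/2 × 2 = 11.1
  [2→2.5]: (11.1+12.3)/2 × 0.5 = 5.85
  [2.5→3]: (12.3+13.1)/2 × 0.5 = 6.35
  [3→9]: (13.1+11.3)/2 × 6 = 73.2
  Sum = 96.5 µg/L·h
Tail: C_last/k_e = 11.3/0.09 = 125.556
AUC_0→∞ (subcutaneous injection) = 96.5 + 125.556 = 222.056 µg/L·h
F = (AUC_ev/D_ev)/(AUC_iv/D_iv) = (222.056/200)/(62.7/50) = 1.11028/1.254 = 0.8854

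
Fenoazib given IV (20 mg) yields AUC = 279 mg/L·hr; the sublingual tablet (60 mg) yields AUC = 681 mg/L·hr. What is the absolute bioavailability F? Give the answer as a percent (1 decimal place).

F = 81.4%

F = (AUC_ev / D_ev) / (AUC_iv / D_iv)
  = (681/60) / (279/20)
  = 11.35 / 13.95 = 0.8136
  = 81.36%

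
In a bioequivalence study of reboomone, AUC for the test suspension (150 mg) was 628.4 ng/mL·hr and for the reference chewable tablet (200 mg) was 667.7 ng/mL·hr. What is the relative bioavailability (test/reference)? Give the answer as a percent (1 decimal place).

F_rel = 125.5%

F_rel = (AUC_test/D_test) / (AUC_ref/D_ref)
      = (628.4/150) / (667.7/200)
      = 4.18933 / 3.3385 = 1.2549 = 125.49%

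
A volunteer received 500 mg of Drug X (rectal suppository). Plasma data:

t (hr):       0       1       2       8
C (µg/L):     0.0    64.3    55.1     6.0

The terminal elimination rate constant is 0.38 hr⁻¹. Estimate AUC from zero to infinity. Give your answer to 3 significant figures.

Trapezoidal AUC_0→8:
  [0→1]: (0.0+64.3)/2 × 1 = 32.15
  [1→2]: (64.3+55.1)/2 × 1 = 59.7
  [2→8]: (55.1+6.0)/2 × 6 = 183.3
  Sum = 275.15 µg/L·hr
Extrapolated tail: C_last / k_e = 6.0 / 0.38 = 15.789
AUC_0→∞ = 275.15 + 15.789 = 290.939 µg/L·hr

AUC = 291 µg/L·hr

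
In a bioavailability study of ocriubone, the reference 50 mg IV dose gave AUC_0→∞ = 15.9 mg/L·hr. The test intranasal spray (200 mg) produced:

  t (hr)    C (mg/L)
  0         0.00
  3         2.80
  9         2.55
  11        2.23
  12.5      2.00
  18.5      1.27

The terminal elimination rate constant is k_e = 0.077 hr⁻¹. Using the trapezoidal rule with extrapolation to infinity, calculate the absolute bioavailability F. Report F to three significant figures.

F = 0.857

Trapezoidal AUC_0→18.5 (intranasal spray):
  [0→3]: (0.00+2.80)/2 × 3 = 4.2
  [3→9]: (2.80+2.55)/2 × 6 = 16.05
  [9→11]: (2.55+2.23)/2 × 2 = 4.78
  [11→12.5]: (2.23+2.00)/2 × 1.5 = 3.1725
  [12.5→18.5]: (2.00+1.27)/2 × 6 = 9.81
  Sum = 38.0125 mg/L·hr
Tail: C_last/k_e = 1.27/0.077 = 16.494
AUC_0→∞ (intranasal spray) = 38.0125 + 16.494 = 54.5065 mg/L·hr
F = (AUC_ev/D_ev)/(AUC_iv/D_iv) = (54.5065/200)/(15.9/50) = 0.2725325/0.318 = 0.8570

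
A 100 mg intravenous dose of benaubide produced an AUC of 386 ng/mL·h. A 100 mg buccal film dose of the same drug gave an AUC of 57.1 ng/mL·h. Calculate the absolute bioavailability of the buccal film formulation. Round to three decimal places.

F = (AUC_ev / D_ev) / (AUC_iv / D_iv)
  = (57.1/100) / (386/100)
  = 0.571 / 3.86 = 0.1479

F = 0.148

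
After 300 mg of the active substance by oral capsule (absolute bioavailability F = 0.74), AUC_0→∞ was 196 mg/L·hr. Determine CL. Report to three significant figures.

CL = F × Dose / AUC_0→∞
   = 0.74 × 300 / 196 = 1.13265 L/hr

CL = 1.13 L/hr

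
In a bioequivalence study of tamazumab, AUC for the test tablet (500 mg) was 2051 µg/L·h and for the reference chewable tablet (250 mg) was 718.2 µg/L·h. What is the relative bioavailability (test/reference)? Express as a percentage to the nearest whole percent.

F_rel = (AUC_test/D_test) / (AUC_ref/D_ref)
      = (2051/500) / (718.2/250)
      = 4.102 / 2.8728 = 1.4279 = 142.79%

F_rel = 143%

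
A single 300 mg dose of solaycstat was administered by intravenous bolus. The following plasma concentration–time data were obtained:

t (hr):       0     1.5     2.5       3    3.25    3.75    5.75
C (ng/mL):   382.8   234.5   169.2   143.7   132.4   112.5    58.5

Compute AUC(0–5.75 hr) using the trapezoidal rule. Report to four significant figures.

AUC = 1010 ng/mL·hr

Trapezoidal AUC_0→5.75:
  [0→1.5]: (382.8+234.5)/2 × 1.5 = 462.975
  [1.5→2.5]: (234.5+169.2)/2 × 1 = 201.85
  [2.5→3]: (169.2+143.7)/2 × 0.5 = 78.225
  [3→3.25]: (143.7+132.4)/2 × 0.25 = 34.5125
  [3.25→3.75]: (132.4+112.5)/2 × 0.5 = 61.225
  [3.75→5.75]: (112.5+58.5)/2 × 2 = 171.0
  Sum = 1009.7875 ng/mL·hr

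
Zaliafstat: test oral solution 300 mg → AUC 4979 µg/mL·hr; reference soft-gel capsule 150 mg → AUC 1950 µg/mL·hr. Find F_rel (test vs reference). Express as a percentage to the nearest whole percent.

F_rel = (AUC_test/D_test) / (AUC_ref/D_ref)
      = (4979/300) / (1950/150)
      = 16.5967 / 13 = 1.2767 = 127.67%

F_rel = 128%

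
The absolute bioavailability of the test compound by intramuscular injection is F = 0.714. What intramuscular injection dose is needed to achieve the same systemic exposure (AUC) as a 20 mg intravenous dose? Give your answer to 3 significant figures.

For equal systemic exposure: F × D_ev = D_iv
D_ev = D_iv / F = 20 / 0.714 = 28.0112 mg

D_intramuscular = 28.0 mg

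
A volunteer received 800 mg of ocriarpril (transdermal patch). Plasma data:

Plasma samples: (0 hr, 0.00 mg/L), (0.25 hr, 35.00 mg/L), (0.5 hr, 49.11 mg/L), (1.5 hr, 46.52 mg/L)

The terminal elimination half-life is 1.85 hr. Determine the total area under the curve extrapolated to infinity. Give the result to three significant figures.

AUC = 187 mg/L·hr

Trapezoidal AUC_0→1.5:
  [0→0.25]: (0.00+35.00)/2 × 0.25 = 4.375
  [0.25→0.5]: (35.00+49.11)/2 × 0.25 = 10.51375
  [0.5→1.5]: (49.11+46.52)/2 × 1 = 47.815
  Sum = 62.70375 mg/L·hr
k_e = ln2 / t½ = 0.693147 / 1.85 = 0.3747 hr^-1
Extrapolated tail: C_last / k_e = 46.52 / 0.3747 = 124.153
AUC_0→∞ = 62.70375 + 124.153 = 186.85675 mg/L·hr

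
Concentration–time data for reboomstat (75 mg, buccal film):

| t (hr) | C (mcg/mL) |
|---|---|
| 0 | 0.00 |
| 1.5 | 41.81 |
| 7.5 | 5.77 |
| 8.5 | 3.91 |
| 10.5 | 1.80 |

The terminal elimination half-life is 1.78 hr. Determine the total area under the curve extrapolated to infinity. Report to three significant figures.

AUC = 189 mcg/mL·hr

Trapezoidal AUC_0→10.5:
  [0→1.5]: (0.00+41.81)/2 × 1.5 = 31.3575
  [1.5→7.5]: (41.81+5.77)/2 × 6 = 142.74
  [7.5→8.5]: (5.77+3.91)/2 × 1 = 4.84
  [8.5→10.5]: (3.91+1.80)/2 × 2 = 5.71
  Sum = 184.6475 mcg/mL·hr
k_e = ln2 / t½ = 0.693147 / 1.78 = 0.3894 hr^-1
Extrapolated tail: C_last / k_e = 1.80 / 0.3894 = 4.622
AUC_0→∞ = 184.6475 + 4.622 = 189.2695 mcg/mL·hr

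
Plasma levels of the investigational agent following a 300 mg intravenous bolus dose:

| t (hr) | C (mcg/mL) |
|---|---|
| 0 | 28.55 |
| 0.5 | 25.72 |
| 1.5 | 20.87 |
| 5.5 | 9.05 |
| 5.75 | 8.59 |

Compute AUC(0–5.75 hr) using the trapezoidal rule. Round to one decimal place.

AUC = 98.9 mcg/mL·hr

Trapezoidal AUC_0→5.75:
  [0→0.5]: (28.55+25.72)/2 × 0.5 = 13.5675
  [0.5→1.5]: (25.72+20.87)/2 × 1 = 23.295
  [1.5→5.5]: (20.87+9.05)/2 × 4 = 59.84
  [5.5→5.75]: (9.05+8.59)/2 × 0.25 = 2.205
  Sum = 98.9075 mcg/mL·hr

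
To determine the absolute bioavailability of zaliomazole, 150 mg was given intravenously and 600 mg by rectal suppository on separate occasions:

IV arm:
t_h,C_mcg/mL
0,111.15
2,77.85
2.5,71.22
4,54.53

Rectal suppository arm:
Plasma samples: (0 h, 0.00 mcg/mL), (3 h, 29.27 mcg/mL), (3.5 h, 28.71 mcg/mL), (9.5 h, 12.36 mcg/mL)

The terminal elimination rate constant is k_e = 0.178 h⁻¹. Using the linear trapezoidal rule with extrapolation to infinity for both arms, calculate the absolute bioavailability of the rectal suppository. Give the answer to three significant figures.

F = 0.100

Trapezoidal AUC_0→4 (IV):
  [0→2]: (111.15+77.85)/2 × 2 = 189.0
  [2→2.5]: (77.85+71.22)/2 × 0.5 = 37.2675
  [2.5→4]: (71.22+54.53)/2 × 1.5 = 94.3125
  Sum = 320.58 mcg/mL·h
IV tail: 54.53/0.178 = 306.348; AUC_iv,0→∞ = 320.58 + 306.348 = 626.928 mcg/mL·h
Trapezoidal AUC_0→9.5 (rectal suppository):
  [0→3]: (0.00+29.27)/2 × 3 = 43.905
  [3→3.5]: (29.27+28.71)/2 × 0.5 = 14.495
  [3.5→9.5]: (28.71+12.36)/2 × 6 = 123.21
  Sum = 181.61 mcg/mL·h
rectal suppository tail: 12.36/0.178 = 69.438; AUC_ev,0→∞ = 181.61 + 69.438 = 251.048 mcg/mL·h
F = (AUC_ev/D_ev)/(AUC_iv/D_iv) = (251.048/600)/(626.928/150) = 0.418413/4.17952 = 0.1001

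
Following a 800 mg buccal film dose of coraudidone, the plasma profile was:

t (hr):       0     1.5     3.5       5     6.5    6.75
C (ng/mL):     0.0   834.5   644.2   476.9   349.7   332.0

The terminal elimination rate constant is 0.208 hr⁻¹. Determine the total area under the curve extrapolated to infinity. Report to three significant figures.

Trapezoidal AUC_0→6.75:
  [0→1.5]: (0.0+834.5)/2 × 1.5 = 625.875
  [1.5→3.5]: (834.5+644.2)/2 × 2 = 1478.7
  [3.5→5]: (644.2+476.9)/2 × 1.5 = 840.825
  [5→6.5]: (476.9+349.7)/2 × 1.5 = 619.95
  [6.5→6.75]: (349.7+332.0)/2 × 0.25 = 85.2125
  Sum = 3650.5625 ng/mL·hr
Extrapolated tail: C_last / k_e = 332.0 / 0.208 = 1596.154
AUC_0→∞ = 3650.5625 + 1596.154 = 5246.7165 ng/mL·hr

AUC = 5250 ng/mL·hr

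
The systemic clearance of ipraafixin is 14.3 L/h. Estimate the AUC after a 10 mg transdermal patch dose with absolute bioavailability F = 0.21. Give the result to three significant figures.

AUC = 0.147 mg/L·h

AUC_0→∞ = F × Dose / CL
        = 0.21 × 10 / 14.3 = 0.146853 mg/L·h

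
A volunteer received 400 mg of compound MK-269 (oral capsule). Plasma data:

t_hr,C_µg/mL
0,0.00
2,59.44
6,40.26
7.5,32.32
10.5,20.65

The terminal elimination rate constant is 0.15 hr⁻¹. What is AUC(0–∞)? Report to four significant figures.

Trapezoidal AUC_0→10.5:
  [0→2]: (0.00+59.44)/2 × 2 = 59.44
  [2→6]: (59.44+40.26)/2 × 4 = 199.4
  [6→7.5]: (40.26+32.32)/2 × 1.5 = 54.435
  [7.5→10.5]: (32.32+20.65)/2 × 3 = 79.455
  Sum = 392.73 µg/mL·hr
Extrapolated tail: C_last / k_e = 20.65 / 0.15 = 137.667
AUC_0→∞ = 392.73 + 137.667 = 530.397 µg/mL·hr

AUC = 530.4 µg/mL·hr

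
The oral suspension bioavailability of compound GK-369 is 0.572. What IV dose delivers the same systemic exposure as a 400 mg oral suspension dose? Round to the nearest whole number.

D_iv = 229 mg

Systemic exposure from an extravascular dose = F × D_ev, so the equivalent IV dose is F × D_ev.
D_iv = F × D_ev = 0.572 × 400 = 228.8 mg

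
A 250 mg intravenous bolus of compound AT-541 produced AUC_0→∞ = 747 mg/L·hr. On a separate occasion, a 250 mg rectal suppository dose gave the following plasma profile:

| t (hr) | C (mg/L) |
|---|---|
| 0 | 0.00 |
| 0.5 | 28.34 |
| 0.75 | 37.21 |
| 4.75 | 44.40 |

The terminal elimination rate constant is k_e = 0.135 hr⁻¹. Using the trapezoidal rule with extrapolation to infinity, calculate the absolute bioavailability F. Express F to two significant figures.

Trapezoidal AUC_0→4.75 (rectal suppository):
  [0→0.5]: (0.00+28.34)/2 × 0.5 = 7.085
  [0.5→0.75]: (28.34+37.21)/2 × 0.25 = 8.19375
  [0.75→4.75]: (37.21+44.40)/2 × 4 = 163.22
  Sum = 178.49875 mg/L·hr
Tail: C_last/k_e = 44.40/0.135 = 328.889
AUC_0→∞ (rectal suppository) = 178.49875 + 328.889 = 507.38775 mg/L·hr
F = (AUC_ev/D_ev)/(AUC_iv/D_iv) = (507.38775/250)/(747/250) = 2.029551/2.988 = 0.6792

F = 0.68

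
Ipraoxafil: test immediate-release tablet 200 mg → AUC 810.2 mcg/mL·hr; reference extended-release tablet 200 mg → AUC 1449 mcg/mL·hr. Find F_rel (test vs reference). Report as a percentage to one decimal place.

F_rel = 55.9%

F_rel = (AUC_test/D_test) / (AUC_ref/D_ref)
      = (810.2/200) / (1449/200)
      = 4.051 / 7.245 = 0.5591 = 55.91%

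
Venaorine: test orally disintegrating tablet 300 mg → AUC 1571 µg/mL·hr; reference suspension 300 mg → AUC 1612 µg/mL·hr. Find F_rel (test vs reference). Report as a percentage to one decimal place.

F_rel = 97.5%

F_rel = (AUC_test/D_test) / (AUC_ref/D_ref)
      = (1571/300) / (1612/300)
      = 5.23667 / 5.37333 = 0.9746 = 97.46%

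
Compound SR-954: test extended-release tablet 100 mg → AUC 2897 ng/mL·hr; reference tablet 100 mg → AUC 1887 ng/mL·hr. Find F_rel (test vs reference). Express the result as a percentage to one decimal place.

F_rel = 153.5%

F_rel = (AUC_test/D_test) / (AUC_ref/D_ref)
      = (2897/100) / (1887/100)
      = 28.97 / 18.87 = 1.5352 = 153.52%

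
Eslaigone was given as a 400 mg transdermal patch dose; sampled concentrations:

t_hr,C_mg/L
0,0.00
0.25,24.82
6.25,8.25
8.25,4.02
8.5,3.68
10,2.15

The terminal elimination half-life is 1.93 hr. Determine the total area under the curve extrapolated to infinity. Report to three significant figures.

Trapezoidal AUC_0→10:
  [0→0.25]: (0.00+24.82)/2 × 0.25 = 3.1025
  [0.25→6.25]: (24.82+8.25)/2 × 6 = 99.21
  [6.25→8.25]: (8.25+4.02)/2 × 2 = 12.27
  [8.25→8.5]: (4.02+3.68)/2 × 0.25 = 0.9625
  [8.5→10]: (3.68+2.15)/2 × 1.5 = 4.3725
  Sum = 119.9175 mg/L·hr
k_e = ln2 / t½ = 0.693147 / 1.93 = 0.3591 hr^-1
Extrapolated tail: C_last / k_e = 2.15 / 0.3591 = 5.987
AUC_0→∞ = 119.9175 + 5.987 = 125.9045 mg/L·hr

AUC = 126 mg/L·hr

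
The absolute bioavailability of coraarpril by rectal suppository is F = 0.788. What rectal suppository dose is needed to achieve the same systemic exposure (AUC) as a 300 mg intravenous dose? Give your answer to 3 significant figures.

D_rectal = 381 mg

For equal systemic exposure: F × D_ev = D_iv
D_ev = D_iv / F = 300 / 0.788 = 380.711 mg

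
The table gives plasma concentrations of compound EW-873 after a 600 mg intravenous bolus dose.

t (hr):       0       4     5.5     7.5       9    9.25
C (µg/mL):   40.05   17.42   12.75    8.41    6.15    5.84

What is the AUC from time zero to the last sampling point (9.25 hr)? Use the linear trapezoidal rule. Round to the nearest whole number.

Trapezoidal AUC_0→9.25:
  [0→4]: (40.05+17.42)/2 × 4 = 114.94
  [4→5.5]: (17.42+12.75)/2 × 1.5 = 22.6275
  [5.5→7.5]: (12.75+8.41)/2 × 2 = 21.16
  [7.5→9]: (8.41+6.15)/2 × 1.5 = 10.92
  [9→9.25]: (6.15+5.84)/2 × 0.25 = 1.49875
  Sum = 171.14625 µg/mL·hr

AUC = 171 µg/mL·hr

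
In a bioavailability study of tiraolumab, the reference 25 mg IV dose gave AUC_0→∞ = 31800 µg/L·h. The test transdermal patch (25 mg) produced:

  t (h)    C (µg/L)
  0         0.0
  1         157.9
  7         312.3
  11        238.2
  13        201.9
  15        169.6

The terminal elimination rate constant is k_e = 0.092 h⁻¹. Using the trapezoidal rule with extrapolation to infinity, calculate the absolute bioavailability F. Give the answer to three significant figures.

F = 0.165

Trapezoidal AUC_0→15 (transdermal patch):
  [0→1]: (0.0+157.9)/2 × 1 = 78.95
  [1→7]: (157.9+312.3)/2 × 6 = 1410.6
  [7→11]: (312.3+238.2)/2 × 4 = 1101.0
  [11→13]: (238.2+201.9)/2 × 2 = 440.1
  [13→15]: (201.9+169.6)/2 × 2 = 371.5
  Sum = 3402.15 µg/L·h
Tail: C_last/k_e = 169.6/0.092 = 1843.478
AUC_0→∞ (transdermal patch) = 3402.15 + 1843.478 = 5245.628 µg/L·h
F = (AUC_ev/D_ev)/(AUC_iv/D_iv) = (5245.628/25)/(31800/25) = 209.82512/1272 = 0.1650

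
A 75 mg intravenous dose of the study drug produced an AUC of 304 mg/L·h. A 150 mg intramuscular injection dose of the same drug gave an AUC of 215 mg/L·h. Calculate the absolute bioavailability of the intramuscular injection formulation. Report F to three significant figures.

F = (AUC_ev / D_ev) / (AUC_iv / D_iv)
  = (215/150) / (304/75)
  = 1.43333 / 4.05333 = 0.3536

F = 0.354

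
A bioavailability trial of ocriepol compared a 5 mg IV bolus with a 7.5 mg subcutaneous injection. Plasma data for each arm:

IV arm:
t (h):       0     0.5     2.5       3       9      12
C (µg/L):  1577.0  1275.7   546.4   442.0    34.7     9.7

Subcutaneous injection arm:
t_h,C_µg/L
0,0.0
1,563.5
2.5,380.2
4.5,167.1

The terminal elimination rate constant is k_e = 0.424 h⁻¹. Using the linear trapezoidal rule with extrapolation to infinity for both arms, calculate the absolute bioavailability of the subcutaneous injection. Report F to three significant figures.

Trapezoidal AUC_0→12 (IV):
  [0→0.5]: (1577.0+1275.7)/2 × 0.5 = 713.175
  [0.5→2.5]: (1275.7+546.4)/2 × 2 = 1822.1
  [2.5→3]: (546.4+442.0)/2 × 0.5 = 247.1
  [3→9]: (442.0+34.7)/2 × 6 = 1430.1
  [9→12]: (34.7+9.7)/2 × 3 = 66.6
  Sum = 4279.075 µg/L·h
IV tail: 9.7/0.424 = 22.877; AUC_iv,0→∞ = 4279.075 + 22.877 = 4301.952 µg/L·h
Trapezoidal AUC_0→4.5 (subcutaneous injection):
  [0→1]: (0.0+563.5)/2 × 1 = 281.75
  [1→2.5]: (563.5+380.2)/2 × 1.5 = 707.775
  [2.5→4.5]: (380.2+167.1)/2 × 2 = 547.3
  Sum = 1536.825 µg/L·h
subcutaneous injection tail: 167.1/0.424 = 394.104; AUC_ev,0→∞ = 1536.825 + 394.104 = 1930.929 µg/L·h
F = (AUC_ev/D_ev)/(AUC_iv/D_iv) = (1930.929/7.5)/(4301.952/5) = 257.4572/860.3904 = 0.2992

F = 0.299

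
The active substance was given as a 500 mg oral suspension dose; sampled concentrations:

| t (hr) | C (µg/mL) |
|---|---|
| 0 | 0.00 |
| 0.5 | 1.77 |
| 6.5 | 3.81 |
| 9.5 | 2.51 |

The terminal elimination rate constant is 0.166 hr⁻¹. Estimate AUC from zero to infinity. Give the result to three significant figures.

Trapezoidal AUC_0→9.5:
  [0→0.5]: (0.00+1.77)/2 × 0.5 = 0.4425
  [0.5→6.5]: (1.77+3.81)/2 × 6 = 16.74
  [6.5→9.5]: (3.81+2.51)/2 × 3 = 9.48
  Sum = 26.6625 µg/mL·hr
Extrapolated tail: C_last / k_e = 2.51 / 0.166 = 15.120
AUC_0→∞ = 26.6625 + 15.120 = 41.7825 µg/mL·hr

AUC = 41.8 µg/mL·hr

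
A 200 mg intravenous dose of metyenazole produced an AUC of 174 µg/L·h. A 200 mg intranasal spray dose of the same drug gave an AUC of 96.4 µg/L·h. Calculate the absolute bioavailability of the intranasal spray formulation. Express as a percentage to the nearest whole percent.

F = 55%

F = (AUC_ev / D_ev) / (AUC_iv / D_iv)
  = (96.4/200) / (174/200)
  = 0.482 / 0.87 = 0.5540
  = 55.40%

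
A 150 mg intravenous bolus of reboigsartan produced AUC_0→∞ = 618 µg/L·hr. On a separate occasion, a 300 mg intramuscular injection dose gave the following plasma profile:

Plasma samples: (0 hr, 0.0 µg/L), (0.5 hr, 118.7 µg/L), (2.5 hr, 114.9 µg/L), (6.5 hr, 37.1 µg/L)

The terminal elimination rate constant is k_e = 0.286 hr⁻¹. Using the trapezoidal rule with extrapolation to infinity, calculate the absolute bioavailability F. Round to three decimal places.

Trapezoidal AUC_0→6.5 (intramuscular injection):
  [0→0.5]: (0.0+118.7)/2 × 0.5 = 29.675
  [0.5→2.5]: (118.7+114.9)/2 × 2 = 233.6
  [2.5→6.5]: (114.9+37.1)/2 × 4 = 304.0
  Sum = 567.275 µg/L·hr
Tail: C_last/k_e = 37.1/0.286 = 129.720
AUC_0→∞ (intramuscular injection) = 567.275 + 129.720 = 696.995 µg/L·hr
F = (AUC_ev/D_ev)/(AUC_iv/D_iv) = (696.995/300)/(618/150) = 2.32332/4.12 = 0.5639

F = 0.564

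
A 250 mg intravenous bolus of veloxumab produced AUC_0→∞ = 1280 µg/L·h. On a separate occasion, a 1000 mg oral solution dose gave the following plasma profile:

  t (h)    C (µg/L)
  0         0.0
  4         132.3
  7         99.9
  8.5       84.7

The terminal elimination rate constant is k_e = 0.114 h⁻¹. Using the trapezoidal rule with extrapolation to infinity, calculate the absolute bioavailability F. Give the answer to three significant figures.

F = 0.292

Trapezoidal AUC_0→8.5 (oral solution):
  [0→4]: (0.0+132.3)/2 × 4 = 264.6
  [4→7]: (132.3+99.9)/2 × 3 = 348.3
  [7→8.5]: (99.9+84.7)/2 × 1.5 = 138.45
  Sum = 751.35 µg/L·h
Tail: C_last/k_e = 84.7/0.114 = 742.982
AUC_0→∞ (oral solution) = 751.35 + 742.982 = 1494.332 µg/L·h
F = (AUC_ev/D_ev)/(AUC_iv/D_iv) = (1494.332/1000)/(1280/250) = 1.494332/5.12 = 0.2919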